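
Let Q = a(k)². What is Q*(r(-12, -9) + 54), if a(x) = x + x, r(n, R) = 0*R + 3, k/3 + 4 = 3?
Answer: 2052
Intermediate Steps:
k = -3 (k = -12 + 3*3 = -12 + 9 = -3)
r(n, R) = 3 (r(n, R) = 0 + 3 = 3)
a(x) = 2*x
Q = 36 (Q = (2*(-3))² = (-6)² = 36)
Q*(r(-12, -9) + 54) = 36*(3 + 54) = 36*57 = 2052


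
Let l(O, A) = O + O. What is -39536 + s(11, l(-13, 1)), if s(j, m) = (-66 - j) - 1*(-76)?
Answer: -39537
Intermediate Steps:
l(O, A) = 2*O
s(j, m) = 10 - j (s(j, m) = (-66 - j) + 76 = 10 - j)
-39536 + s(11, l(-13, 1)) = -39536 + (10 - 1*11) = -39536 + (10 - 11) = -39536 - 1 = -39537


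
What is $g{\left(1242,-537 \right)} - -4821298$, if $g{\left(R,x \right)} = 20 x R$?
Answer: $-8517782$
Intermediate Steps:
$g{\left(R,x \right)} = 20 R x$
$g{\left(1242,-537 \right)} - -4821298 = 20 \cdot 1242 \left(-537\right) - -4821298 = -13339080 + 4821298 = -8517782$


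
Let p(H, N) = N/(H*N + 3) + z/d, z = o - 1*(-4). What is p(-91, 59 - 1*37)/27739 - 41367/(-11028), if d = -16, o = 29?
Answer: 3058353648555/815340637744 ≈ 3.7510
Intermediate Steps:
z = 33 (z = 29 - 1*(-4) = 29 + 4 = 33)
p(H, N) = -33/16 + N/(3 + H*N) (p(H, N) = N/(H*N + 3) + 33/(-16) = N/(3 + H*N) + 33*(-1/16) = N/(3 + H*N) - 33/16 = -33/16 + N/(3 + H*N))
p(-91, 59 - 1*37)/27739 - 41367/(-11028) = ((-99 + 16*(59 - 1*37) - 33*(-91)*(59 - 1*37))/(16*(3 - 91*(59 - 1*37))))/27739 - 41367/(-11028) = ((-99 + 16*(59 - 37) - 33*(-91)*(59 - 37))/(16*(3 - 91*(59 - 37))))*(1/27739) - 41367*(-1/11028) = ((-99 + 16*22 - 33*(-91)*22)/(16*(3 - 91*22)))*(1/27739) + 13789/3676 = ((-99 + 352 + 66066)/(16*(3 - 2002)))*(1/27739) + 13789/3676 = ((1/16)*66319/(-1999))*(1/27739) + 13789/3676 = ((1/16)*(-1/1999)*66319)*(1/27739) + 13789/3676 = -66319/31984*1/27739 + 13789/3676 = -66319/887204176 + 13789/3676 = 3058353648555/815340637744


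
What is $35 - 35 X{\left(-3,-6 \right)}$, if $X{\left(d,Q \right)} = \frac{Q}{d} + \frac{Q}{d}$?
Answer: $-105$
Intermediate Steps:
$X{\left(d,Q \right)} = \frac{2 Q}{d}$
$35 - 35 X{\left(-3,-6 \right)} = 35 - 35 \cdot 2 \left(-6\right) \frac{1}{-3} = 35 - 35 \cdot 2 \left(-6\right) \left(- \frac{1}{3}\right) = 35 - 140 = -105$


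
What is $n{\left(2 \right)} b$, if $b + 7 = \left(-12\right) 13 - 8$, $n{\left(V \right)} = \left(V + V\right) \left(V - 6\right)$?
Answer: $2736$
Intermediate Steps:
$n{\left(V \right)} = 2 V \left(-6 + V\right)$
$b = -171$ ($b = -7 - 164 = -171$)
$n{\left(2 \right)} b = 2 \cdot 2 \left(-6 + 2\right) \left(-171\right) = 2 \cdot 2 \left(-4\right) \left(-171\right) = \left(-16\right) \left(-171\right) = 2736$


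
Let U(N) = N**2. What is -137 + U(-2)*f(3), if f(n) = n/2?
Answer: -131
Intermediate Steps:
f(n) = n/2 (f(n) = n*(1/2) = n/2)
-137 + U(-2)*f(3) = -137 + (-2)**2*((1/2)*3) = -137 + 4*(3/2) = -137 + 6 = -131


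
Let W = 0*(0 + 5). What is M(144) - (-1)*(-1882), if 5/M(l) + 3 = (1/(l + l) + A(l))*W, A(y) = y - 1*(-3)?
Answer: -5651/3 ≈ -1883.7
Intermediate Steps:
A(y) = 3 + y (A(y) = y + 3 = 3 + y)
W = 0 (W = 0*5 = 0)
M(l) = -5/3 (M(l) = 5/(-3 + (1/(l + l) + (3 + l))*0) = 5/(-3 + (1/(2*l) + (3 + l))*0) = 5/(-3 + (3 + l + 1/(2*l))*0) = 5/(-3 + 0) = 5/(-3) = 5*(-⅓) = -5/3)
M(144) - (-1)*(-1882) = -5/3 - (-1)*(-1882) = -5/3 - 1*1882 = -5/3 - 1882 = -5651/3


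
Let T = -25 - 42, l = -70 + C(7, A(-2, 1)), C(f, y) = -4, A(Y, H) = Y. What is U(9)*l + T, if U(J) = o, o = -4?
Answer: 229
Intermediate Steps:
U(J) = -4
l = -74 (l = -70 - 4 = -74)
T = -67
U(9)*l + T = -4*(-74) - 67 = 296 - 67 = 229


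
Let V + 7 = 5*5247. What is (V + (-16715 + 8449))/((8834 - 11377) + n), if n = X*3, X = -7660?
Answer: -17962/25523 ≈ -0.70376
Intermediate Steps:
V = 26228 (V = -7 + 5*5247 = -7 + 26235 = 26228)
n = -22980 (n = -7660*3 = -22980)
(V + (-16715 + 8449))/((8834 - 11377) + n) = (26228 + (-16715 + 8449))/((8834 - 11377) - 22980) = (26228 - 8266)/(-2543 - 22980) = 17962/(-25523) = 17962*(-1/25523) = -17962/25523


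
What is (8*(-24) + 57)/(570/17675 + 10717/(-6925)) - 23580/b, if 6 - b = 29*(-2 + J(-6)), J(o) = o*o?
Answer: 41133909816/363532421 ≈ 113.15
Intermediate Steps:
J(o) = o²
b = -980 (b = 6 - 29*(-2 + (-6)²) = 6 - 29*(-2 + 36) = 6 - 29*34 = 6 - 1*986 = 6 - 986 = -980)
(8*(-24) + 57)/(570/17675 + 10717/(-6925)) - 23580/b = (8*(-24) + 57)/(570/17675 + 10717/(-6925)) - 23580/(-980) = (-192 + 57)/(570*(1/17675) + 10717*(-1/6925)) - 23580*(-1/980) = -135/(114/3535 - 10717/6925) + 1179/49 = -135/(-7419029/4895975) + 1179/49 = -135*(-4895975/7419029) + 1179/49 = 660956625/7419029 + 1179/49 = 41133909816/363532421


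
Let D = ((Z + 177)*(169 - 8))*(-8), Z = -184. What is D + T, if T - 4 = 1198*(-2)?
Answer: 6624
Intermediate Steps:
D = 9016 (D = ((-184 + 177)*(169 - 8))*(-8) = -7*161*(-8) = -1127*(-8) = 9016)
T = -2392 (T = 4 + 1198*(-2) = 4 - 2396 = -2392)
D + T = 9016 - 2392 = 6624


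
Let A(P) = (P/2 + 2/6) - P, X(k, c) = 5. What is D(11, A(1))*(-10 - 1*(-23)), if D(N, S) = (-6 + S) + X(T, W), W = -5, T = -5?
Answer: -91/6 ≈ -15.167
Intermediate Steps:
A(P) = ⅓ - P/2 (A(P) = (P*(½) + 2*(⅙)) - P = (P/2 + ⅓) - P = (⅓ + P/2) - P = ⅓ - P/2)
D(N, S) = -1 + S (D(N, S) = (-6 + S) + 5 = -1 + S)
D(11, A(1))*(-10 - 1*(-23)) = (-1 + (⅓ - ½*1))*(-10 - 1*(-23)) = (-1 + (⅓ - ½))*(-10 + 23) = (-1 - ⅙)*13 = -7/6*13 = -91/6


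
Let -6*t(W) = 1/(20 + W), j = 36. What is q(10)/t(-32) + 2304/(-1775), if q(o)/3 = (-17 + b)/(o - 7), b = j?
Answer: 2425896/1775 ≈ 1366.7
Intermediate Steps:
b = 36
q(o) = 57/(-7 + o) (q(o) = 3*((-17 + 36)/(o - 7)) = 3*(19/(-7 + o)) = 57/(-7 + o))
t(W) = -1/(6*(20 + W))
q(10)/t(-32) + 2304/(-1775) = (57/(-7 + 10))/((-1/(120 + 6*(-32)))) + 2304/(-1775) = (57/3)/((-1/(120 - 192))) + 2304*(-1/1775) = (57*(1/3))/((-1/(-72))) - 2304/1775 = 19/((-1*(-1/72))) - 2304/1775 = 19/(1/72) - 2304/1775 = 19*72 - 2304/1775 = 1368 - 2304/1775 = 2425896/1775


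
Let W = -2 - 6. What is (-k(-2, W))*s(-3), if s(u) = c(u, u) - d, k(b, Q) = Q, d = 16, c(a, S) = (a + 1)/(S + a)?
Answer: -376/3 ≈ -125.33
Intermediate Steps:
W = -8
c(a, S) = (1 + a)/(S + a)
s(u) = -16 + (1 + u)/(2*u) (s(u) = (1 + u)/(u + u) - 1*16 = (1 + u)/((2*u)) - 16 = (1/(2*u))*(1 + u) - 16 = (1 + u)/(2*u) - 16 = -16 + (1 + u)/(2*u))
(-k(-2, W))*s(-3) = (-1*(-8))*((1/2)*(1 - 31*(-3))/(-3)) = 8*((1/2)*(-1/3)*(1 + 93)) = 8*((1/2)*(-1/3)*94) = 8*(-47/3) = -376/3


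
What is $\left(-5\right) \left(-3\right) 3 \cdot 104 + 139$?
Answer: $4819$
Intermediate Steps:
$\left(-5\right) \left(-3\right) 3 \cdot 104 + 139 = 15 \cdot 3 \cdot 104 + 139 = 45 \cdot 104 + 139 = 4680 + 139 = 4819$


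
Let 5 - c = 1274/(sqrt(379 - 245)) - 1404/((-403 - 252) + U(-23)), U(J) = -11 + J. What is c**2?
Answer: 2281261725/188203 - 200018*sqrt(134)/3551 ≈ 11469.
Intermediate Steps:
c = 157/53 - 637*sqrt(134)/67 (c = 5 - (1274/(sqrt(379 - 245)) - 1404/((-403 - 252) + (-11 - 23))) = 5 - (1274/(sqrt(134)) - 1404/(-655 - 34)) = 5 - (1274*(sqrt(134)/134) - 1404/(-689)) = 5 - (637*sqrt(134)/67 - 1404*(-1/689)) = 5 - (637*sqrt(134)/67 + 108/53) = 5 - (108/53 + 637*sqrt(134)/67) = 5 + (-108/53 - 637*sqrt(134)/67) = 157/53 - 637*sqrt(134)/67 ≈ -107.09)
c**2 = (157/53 - 637*sqrt(134)/67)**2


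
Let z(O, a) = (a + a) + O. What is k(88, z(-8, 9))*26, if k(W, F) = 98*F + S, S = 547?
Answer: 39702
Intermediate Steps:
z(O, a) = O + 2*a (z(O, a) = 2*a + O = O + 2*a)
k(W, F) = 547 + 98*F (k(W, F) = 98*F + 547 = 547 + 98*F)
k(88, z(-8, 9))*26 = (547 + 98*(-8 + 2*9))*26 = (547 + 98*(-8 + 18))*26 = (547 + 98*10)*26 = (547 + 980)*26 = 1527*26 = 39702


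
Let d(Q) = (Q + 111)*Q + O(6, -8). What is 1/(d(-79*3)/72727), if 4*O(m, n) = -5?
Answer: 290908/119443 ≈ 2.4355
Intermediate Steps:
O(m, n) = -5/4 (O(m, n) = (1/4)*(-5) = -5/4)
d(Q) = -5/4 + Q*(111 + Q) (d(Q) = (Q + 111)*Q - 5/4 = (111 + Q)*Q - 5/4 = Q*(111 + Q) - 5/4 = -5/4 + Q*(111 + Q))
1/(d(-79*3)/72727) = 1/((-5/4 + (-79*3)**2 + 111*(-79*3))/72727) = 1/((-5/4 + (-237)**2 + 111*(-237))*(1/72727)) = 1/((-5/4 + 56169 - 26307)*(1/72727)) = 1/((119443/4)*(1/72727)) = 1/(119443/290908) = 290908/119443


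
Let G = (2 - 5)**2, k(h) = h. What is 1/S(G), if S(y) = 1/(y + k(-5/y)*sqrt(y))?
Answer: 22/3 ≈ 7.3333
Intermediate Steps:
G = 9 (G = (-3)**2 = 9)
S(y) = 1/(y - 5/sqrt(y)) (S(y) = 1/(y + (-5/y)*sqrt(y)) = 1/(y - 5/sqrt(y)))
1/S(G) = 1/(sqrt(9)/(-5 + 9**(3/2))) = 1/(3/(-5 + 27)) = 1/(3/22) = 22/3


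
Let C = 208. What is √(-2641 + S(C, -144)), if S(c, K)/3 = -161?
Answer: 2*I*√781 ≈ 55.893*I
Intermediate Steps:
S(c, K) = -483 (S(c, K) = 3*(-161) = -483)
√(-2641 + S(C, -144)) = √(-2641 - 483) = √(-3124) = 2*I*√781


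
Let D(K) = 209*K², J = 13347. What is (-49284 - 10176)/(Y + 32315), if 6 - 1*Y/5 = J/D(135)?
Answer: -2516495850/1368920521 ≈ -1.8383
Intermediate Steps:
Y = 2537867/84645 (Y = 30 - 66735/(209*135²) = 30 - 66735/(209*18225) = 30 - 66735/3809025 = 30 - 5*1483/423225 = 30 - 1483/84645 = 2537867/84645 ≈ 29.982)
(-49284 - 10176)/(Y + 32315) = (-49284 - 10176)/(2537867/84645 + 32315) = -59460/2737841042/84645 = -59460*84645/2737841042 = -2516495850/1368920521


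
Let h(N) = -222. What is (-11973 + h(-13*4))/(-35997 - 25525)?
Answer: 12195/61522 ≈ 0.19822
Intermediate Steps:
(-11973 + h(-13*4))/(-35997 - 25525) = (-11973 - 222)/(-35997 - 25525) = -12195/(-61522) = -12195*(-1/61522) = 12195/61522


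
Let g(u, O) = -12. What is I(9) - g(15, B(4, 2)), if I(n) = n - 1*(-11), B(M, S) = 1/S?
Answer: 32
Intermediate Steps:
I(n) = 11 + n (I(n) = n + 11 = 11 + n)
I(9) - g(15, B(4, 2)) = (11 + 9) - 1*(-12) = 20 + 12 = 32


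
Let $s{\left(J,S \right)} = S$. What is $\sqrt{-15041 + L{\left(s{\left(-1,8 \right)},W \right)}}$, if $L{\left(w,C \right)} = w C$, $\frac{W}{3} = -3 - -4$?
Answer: $i \sqrt{15017} \approx 122.54 i$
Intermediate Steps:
$W = 3$ ($W = 3 \left(-3 - -4\right) = 3 \left(-3 + 4\right) = 3 \cdot 1 = 3$)
$L{\left(w,C \right)} = C w$
$\sqrt{-15041 + L{\left(s{\left(-1,8 \right)},W \right)}} = \sqrt{-15041 + 3 \cdot 8} = \sqrt{-15041 + 24} = \sqrt{-15017} = i \sqrt{15017}$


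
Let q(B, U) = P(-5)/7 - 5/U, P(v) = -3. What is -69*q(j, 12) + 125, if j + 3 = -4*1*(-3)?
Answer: 5133/28 ≈ 183.32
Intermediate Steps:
j = 9 (j = -3 - 4*1*(-3) = -3 - 4*(-3) = -3 + 12 = 9)
q(B, U) = -3/7 - 5/U
-69*q(j, 12) + 125 = -69*(-3/7 - 5/12) + 125 = -69*(-71/84) + 125 = 1633/28 + 125 = 5133/28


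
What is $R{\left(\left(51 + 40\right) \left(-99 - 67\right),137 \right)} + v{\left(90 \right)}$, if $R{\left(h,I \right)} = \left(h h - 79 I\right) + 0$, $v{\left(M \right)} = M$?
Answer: $228180503$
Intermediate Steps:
$R{\left(h,I \right)} = h^{2} - 79 I$ ($R{\left(h,I \right)} = \left(h^{2} - 79 I\right) + 0 = h^{2} - 79 I$)
$R{\left(\left(51 + 40\right) \left(-99 - 67\right),137 \right)} + v{\left(90 \right)} = \left(\left(\left(51 + 40\right) \left(-99 - 67\right)\right)^{2} - 10823\right) + 90 = \left(\left(91 \left(-166\right)\right)^{2} - 10823\right) + 90 = \left(\left(-15106\right)^{2} - 10823\right) + 90 = \left(228191236 - 10823\right) + 90 = 228180413 + 90 = 228180503$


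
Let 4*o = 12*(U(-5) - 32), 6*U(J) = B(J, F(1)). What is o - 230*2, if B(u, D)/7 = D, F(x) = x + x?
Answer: -549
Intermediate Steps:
F(x) = 2*x
B(u, D) = 7*D
U(J) = 7/3 (U(J) = (7*(2*1))/6 = (7*2)/6 = (⅙)*14 = 7/3)
o = -89 (o = (12*(7/3 - 32))/4 = (12*(-89/3))/4 = (¼)*(-356) = -89)
o - 230*2 = -89 - 230*2 = -89 - 1*460 = -89 - 460 = -549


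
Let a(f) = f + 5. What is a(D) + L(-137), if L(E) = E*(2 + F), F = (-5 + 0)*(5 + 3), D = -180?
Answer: 5031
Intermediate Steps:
a(f) = 5 + f
F = -40 (F = -5*8 = -40)
L(E) = -38*E (L(E) = E*(2 - 40) = E*(-38) = -38*E)
a(D) + L(-137) = (5 - 180) - 38*(-137) = -175 + 5206 = 5031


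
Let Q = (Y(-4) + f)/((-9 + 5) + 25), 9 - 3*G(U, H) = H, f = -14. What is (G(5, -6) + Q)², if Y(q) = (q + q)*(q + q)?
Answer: 24025/441 ≈ 54.478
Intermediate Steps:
G(U, H) = 3 - H/3
Y(q) = 4*q² (Y(q) = (2*q)*(2*q) = 4*q²)
Q = 50/21 (Q = (4*(-4)² - 14)/((-9 + 5) + 25) = (4*16 - 14)/(-4 + 25) = (64 - 14)/21 = 50*(1/21) = 50/21 ≈ 2.3810)
(G(5, -6) + Q)² = ((3 - ⅓*(-6)) + 50/21)² = ((3 + 2) + 50/21)² = (5 + 50/21)² = (155/21)² = 24025/441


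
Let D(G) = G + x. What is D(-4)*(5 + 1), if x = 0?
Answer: -24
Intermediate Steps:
D(G) = G (D(G) = G + 0 = G)
D(-4)*(5 + 1) = -4*(5 + 1) = -4*6 = -24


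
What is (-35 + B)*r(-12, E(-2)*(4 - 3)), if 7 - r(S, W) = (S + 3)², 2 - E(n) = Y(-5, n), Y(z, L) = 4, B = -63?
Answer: 7252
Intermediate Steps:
E(n) = -2 (E(n) = 2 - 1*4 = 2 - 4 = -2)
r(S, W) = 7 - (3 + S)² (r(S, W) = 7 - (S + 3)² = 7 - (3 + S)²)
(-35 + B)*r(-12, E(-2)*(4 - 3)) = (-35 - 63)*(7 - (3 - 12)²) = -98*(7 - 1*(-9)²) = -98*(7 - 1*81) = -98*(7 - 81) = -98*(-74) = 7252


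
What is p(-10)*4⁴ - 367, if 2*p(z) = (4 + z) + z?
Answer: -2415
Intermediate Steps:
p(z) = 2 + z (p(z) = ((4 + z) + z)/2 = (4 + 2*z)/2 = 2 + z)
p(-10)*4⁴ - 367 = (2 - 10)*4⁴ - 367 = -8*256 - 367 = -2048 - 367 = -2415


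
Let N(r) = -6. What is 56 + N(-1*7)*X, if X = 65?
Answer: -334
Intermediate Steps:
56 + N(-1*7)*X = 56 - 6*65 = 56 - 390 = -334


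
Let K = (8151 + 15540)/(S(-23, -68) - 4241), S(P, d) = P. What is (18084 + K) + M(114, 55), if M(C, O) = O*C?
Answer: 103821765/4264 ≈ 24348.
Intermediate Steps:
M(C, O) = C*O
K = -23691/4264 (K = (8151 + 15540)/(-23 - 4241) = 23691/(-4264) = 23691*(-1/4264) = -23691/4264 ≈ -5.5561)
(18084 + K) + M(114, 55) = (18084 - 23691/4264) + 114*55 = 77086485/4264 + 6270 = 103821765/4264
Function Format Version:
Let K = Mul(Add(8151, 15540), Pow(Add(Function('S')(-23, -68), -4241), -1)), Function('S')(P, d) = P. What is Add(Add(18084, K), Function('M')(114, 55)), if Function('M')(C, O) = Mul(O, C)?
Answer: Rational(103821765, 4264) ≈ 24348.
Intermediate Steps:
Function('M')(C, O) = Mul(C, O)
K = Rational(-23691, 4264) (K = Mul(Add(8151, 15540), Pow(Add(-23, -4241), -1)) = Mul(23691, Pow(-4264, -1)) = Mul(23691, Rational(-1, 4264)) = Rational(-23691, 4264) ≈ -5.5561)
Add(Add(18084, K), Function('M')(114, 55)) = Add(Add(18084, Rational(-23691, 4264)), Mul(114, 55)) = Add(Rational(77086485, 4264), 6270) = Rational(103821765, 4264)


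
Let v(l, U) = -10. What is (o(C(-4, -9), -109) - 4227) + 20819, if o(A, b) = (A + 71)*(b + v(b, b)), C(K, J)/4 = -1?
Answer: 8619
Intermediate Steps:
C(K, J) = -4 (C(K, J) = 4*(-1) = -4)
o(A, b) = (-10 + b)*(71 + A) (o(A, b) = (A + 71)*(b - 10) = (71 + A)*(-10 + b) = (-10 + b)*(71 + A))
(o(C(-4, -9), -109) - 4227) + 20819 = ((-710 - 10*(-4) + 71*(-109) - 4*(-109)) - 4227) + 20819 = ((-710 + 40 - 7739 + 436) - 4227) + 20819 = (-7973 - 4227) + 20819 = -12200 + 20819 = 8619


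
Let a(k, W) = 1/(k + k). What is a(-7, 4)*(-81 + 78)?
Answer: 3/14 ≈ 0.21429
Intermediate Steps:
a(k, W) = 1/(2*k)
a(-7, 4)*(-81 + 78) = ((1/2)/(-7))*(-81 + 78) = ((1/2)*(-1/7))*(-3) = -1/14*(-3) = 3/14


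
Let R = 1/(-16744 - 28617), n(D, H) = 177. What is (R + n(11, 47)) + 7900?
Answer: 366380796/45361 ≈ 8077.0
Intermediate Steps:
R = -1/45361 (R = 1/(-45361) = -1/45361 ≈ -2.2045e-5)
(R + n(11, 47)) + 7900 = (-1/45361 + 177) + 7900 = 8028896/45361 + 7900 = 366380796/45361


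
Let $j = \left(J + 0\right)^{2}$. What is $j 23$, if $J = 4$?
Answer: $368$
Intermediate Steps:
$j = 16$ ($j = \left(4 + 0\right)^{2} = 4^{2} = 16$)
$j 23 = 16 \cdot 23 = 368$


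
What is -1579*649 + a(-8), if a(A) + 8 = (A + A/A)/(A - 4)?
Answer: -12297341/12 ≈ -1.0248e+6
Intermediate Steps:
a(A) = -8 + (1 + A)/(-4 + A) (a(A) = -8 + (A + A/A)/(A - 4) = -8 + (A + 1)/(-4 + A) = -8 + (1 + A)/(-4 + A))
-1579*649 + a(-8) = -1579*649 + (33 - 7*(-8))/(-4 - 8) = -1024771 + (33 + 56)/(-12) = -1024771 - 1/12*89 = -1024771 - 89/12 = -12297341/12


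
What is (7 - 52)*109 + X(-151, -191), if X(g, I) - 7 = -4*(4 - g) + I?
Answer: -5709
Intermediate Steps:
X(g, I) = -9 + I + 4*g (X(g, I) = 7 + (-4*(4 - g) + I) = 7 + ((-16 + 4*g) + I) = 7 + (-16 + I + 4*g) = -9 + I + 4*g)
(7 - 52)*109 + X(-151, -191) = (7 - 52)*109 + (-9 - 191 + 4*(-151)) = -45*109 + (-9 - 191 - 604) = -4905 - 804 = -5709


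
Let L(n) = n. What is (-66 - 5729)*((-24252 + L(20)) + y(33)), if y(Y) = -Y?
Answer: 140615675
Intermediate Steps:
(-66 - 5729)*((-24252 + L(20)) + y(33)) = (-66 - 5729)*((-24252 + 20) - 1*33) = -5795*(-24232 - 33) = -5795*(-24265) = 140615675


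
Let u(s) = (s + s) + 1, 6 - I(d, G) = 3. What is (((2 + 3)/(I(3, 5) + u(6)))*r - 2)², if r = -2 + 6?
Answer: 9/16 ≈ 0.56250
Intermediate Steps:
I(d, G) = 3 (I(d, G) = 6 - 1*3 = 6 - 3 = 3)
u(s) = 1 + 2*s (u(s) = 2*s + 1 = 1 + 2*s)
r = 4
(((2 + 3)/(I(3, 5) + u(6)))*r - 2)² = (((2 + 3)/(3 + (1 + 2*6)))*4 - 2)² = ((5/(3 + (1 + 12)))*4 - 2)² = ((5/(3 + 13))*4 - 2)² = ((5/16)*4 - 2)² = (5/4 - 2)² = (-¾)² = 9/16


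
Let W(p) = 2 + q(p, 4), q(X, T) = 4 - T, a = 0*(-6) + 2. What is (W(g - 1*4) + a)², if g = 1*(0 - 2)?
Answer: 16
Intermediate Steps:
a = 2 (a = 0 + 2 = 2)
g = -2 (g = 1*(-2) = -2)
W(p) = 2 (W(p) = 2 + (4 - 1*4) = 2 + (4 - 4) = 2 + 0 = 2)
(W(g - 1*4) + a)² = (2 + 2)² = 4² = 16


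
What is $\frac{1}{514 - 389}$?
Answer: $\frac{1}{125} \approx 0.008$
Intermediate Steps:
$\frac{1}{514 - 389} = \frac{1}{125}$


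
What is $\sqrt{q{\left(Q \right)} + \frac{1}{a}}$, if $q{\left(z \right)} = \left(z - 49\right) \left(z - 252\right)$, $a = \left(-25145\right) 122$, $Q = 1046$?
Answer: $\frac{\sqrt{7449696877608542110}}{3067690} \approx 889.73$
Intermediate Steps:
$a = -3067690$
$q{\left(z \right)} = \left(-252 + z\right) \left(-49 + z\right)$ ($q{\left(z \right)} = \left(-49 + z\right) \left(-252 + z\right) = \left(-252 + z\right) \left(-49 + z\right)$)
$\sqrt{q{\left(Q \right)} + \frac{1}{a}} = \sqrt{\left(12348 + 1046^{2} - 314846\right) + \frac{1}{-3067690}} = \sqrt{\left(12348 + 1094116 - 314846\right) - \frac{1}{3067690}} = \sqrt{791618 - \frac{1}{3067690}} = \sqrt{\frac{2428438622419}{3067690}} = \frac{\sqrt{7449696877608542110}}{3067690}$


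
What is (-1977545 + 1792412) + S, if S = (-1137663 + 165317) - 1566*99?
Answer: -1312513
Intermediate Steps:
S = -1127380 (S = -972346 - 155034 = -1127380)
(-1977545 + 1792412) + S = (-1977545 + 1792412) - 1127380 = -185133 - 1127380 = -1312513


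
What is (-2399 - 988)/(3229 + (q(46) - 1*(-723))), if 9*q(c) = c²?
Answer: -30483/37684 ≈ -0.80891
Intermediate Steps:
q(c) = c²/9
(-2399 - 988)/(3229 + (q(46) - 1*(-723))) = (-2399 - 988)/(3229 + ((⅑)*46² - 1*(-723))) = -3387/(3229 + ((⅑)*2116 + 723)) = -3387/(3229 + (2116/9 + 723)) = -3387/(3229 + 8623/9) = -3387/37684/9 = -3387*9/37684 = -30483/37684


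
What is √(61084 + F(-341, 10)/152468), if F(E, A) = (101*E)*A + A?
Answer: 2*√22186502308294/38117 ≈ 247.15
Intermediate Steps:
F(E, A) = A + 101*A*E (F(E, A) = 101*A*E + A = A + 101*A*E)
√(61084 + F(-341, 10)/152468) = √(61084 + (10*(1 + 101*(-341)))/152468) = √(61084 + (10*(1 - 34441))*(1/152468)) = √(61084 + (10*(-34440))*(1/152468)) = √(61084 - 344400*1/152468) = √(61084 - 86100/38117) = √(2328252728/38117) = 2*√22186502308294/38117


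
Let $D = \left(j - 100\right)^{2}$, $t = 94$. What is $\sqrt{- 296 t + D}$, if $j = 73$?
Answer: $i \sqrt{27095} \approx 164.61 i$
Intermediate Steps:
$D = 729$ ($D = \left(73 - 100\right)^{2} = \left(-27\right)^{2} = 729$)
$\sqrt{- 296 t + D} = \sqrt{\left(-296\right) 94 + 729} = \sqrt{-27824 + 729} = \sqrt{-27095} = i \sqrt{27095}$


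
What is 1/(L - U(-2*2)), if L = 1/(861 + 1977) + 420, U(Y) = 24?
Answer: 2838/1123849 ≈ 0.0025253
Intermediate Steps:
L = 1191961/2838 (L = 1/2838 + 420 = 1191961/2838 ≈ 420.00)
1/(L - U(-2*2)) = 1/(1191961/2838 - 1*24) = 1/(1191961/2838 - 24) = 1/(1123849/2838) = 2838/1123849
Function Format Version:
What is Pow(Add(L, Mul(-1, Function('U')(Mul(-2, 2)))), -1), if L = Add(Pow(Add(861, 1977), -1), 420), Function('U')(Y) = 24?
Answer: Rational(2838, 1123849) ≈ 0.0025253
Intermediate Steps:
L = Rational(1191961, 2838) (L = Add(Pow(2838, -1), 420) = Add(Rational(1, 2838), 420) = Rational(1191961, 2838) ≈ 420.00)
Pow(Add(L, Mul(-1, Function('U')(Mul(-2, 2)))), -1) = Pow(Add(Rational(1191961, 2838), Mul(-1, 24)), -1) = Pow(Add(Rational(1191961, 2838), -24), -1) = Pow(Rational(1123849, 2838), -1) = Rational(2838, 1123849)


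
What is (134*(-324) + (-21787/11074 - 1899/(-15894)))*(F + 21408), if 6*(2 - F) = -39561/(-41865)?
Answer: -380538046145970150559/409370287830 ≈ -9.2957e+8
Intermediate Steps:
F = 154273/83730 (F = 2 - (-13187)/(2*(-41865)) = 2 - (-13187)*(-1)/(2*41865) = 2 - 1/6*13187/13955 = 2 - 13187/83730 = 154273/83730 ≈ 1.8425)
(134*(-324) + (-21787/11074 - 1899/(-15894)))*(F + 21408) = (134*(-324) + (-21787/11074 - 1899/(-15894)))*(154273/83730 + 21408) = (-43416 + (-21787*1/11074 - 1899*(-1/15894)))*(1792646113/83730) = (-43416 + (-21787/11074 + 211/1766))*(1792646113/83730) = (-43416 - 9034807/4889171)*(1792646113/83730) = -212277282943/4889171*1792646113/83730 = -380538046145970150559/409370287830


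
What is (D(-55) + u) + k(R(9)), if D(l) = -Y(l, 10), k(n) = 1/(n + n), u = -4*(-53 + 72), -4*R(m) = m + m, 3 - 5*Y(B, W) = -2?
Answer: -694/9 ≈ -77.111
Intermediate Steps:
Y(B, W) = 1 (Y(B, W) = ⅗ - ⅕*(-2) = ⅗ + ⅖ = 1)
R(m) = -m/2 (R(m) = -(m + m)/4 = -m/2)
u = -76 (u = -4*19 = -76)
k(n) = 1/(2*n)
D(l) = -1 (D(l) = -1*1 = -1)
(D(-55) + u) + k(R(9)) = (-1 - 76) + 1/(2*((-½*9))) = -77 + 1/(2*(-9/2)) = -77 + (½)*(-2/9) = -77 - ⅑ = -694/9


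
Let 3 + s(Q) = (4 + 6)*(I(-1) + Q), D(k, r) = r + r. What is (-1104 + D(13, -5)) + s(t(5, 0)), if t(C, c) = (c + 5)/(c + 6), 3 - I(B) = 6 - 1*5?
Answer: -3266/3 ≈ -1088.7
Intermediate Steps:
I(B) = 2 (I(B) = 3 - (6 - 1*5) = 3 - (6 - 5) = 3 - 1*1 = 3 - 1 = 2)
t(C, c) = (5 + c)/(6 + c)
D(k, r) = 2*r
s(Q) = 17 + 10*Q (s(Q) = -3 + (4 + 6)*(2 + Q) = -3 + 10*(2 + Q) = -3 + (20 + 10*Q) = 17 + 10*Q)
(-1104 + D(13, -5)) + s(t(5, 0)) = (-1104 + 2*(-5)) + (17 + 10*((5 + 0)/(6 + 0))) = (-1104 - 10) + (17 + 10*(5/6)) = -1114 + (17 + 10*((⅙)*5)) = -1114 + (17 + 10*(⅚)) = -1114 + (17 + 25/3) = -1114 + 76/3 = -3266/3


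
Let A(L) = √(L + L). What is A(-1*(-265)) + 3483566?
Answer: 3483566 + √530 ≈ 3.4836e+6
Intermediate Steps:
A(L) = √2*√L (A(L) = √(2*L) = √2*√L)
A(-1*(-265)) + 3483566 = √2*√(-1*(-265)) + 3483566 = √2*√265 + 3483566 = √530 + 3483566 = 3483566 + √530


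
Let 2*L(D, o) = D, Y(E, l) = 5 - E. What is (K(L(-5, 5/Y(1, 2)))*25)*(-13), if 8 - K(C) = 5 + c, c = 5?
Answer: 650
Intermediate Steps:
L(D, o) = D/2
K(C) = -2 (K(C) = 8 - (5 + 5) = 8 - 1*10 = 8 - 10 = -2)
(K(L(-5, 5/Y(1, 2)))*25)*(-13) = -2*25*(-13) = -50*(-13) = 650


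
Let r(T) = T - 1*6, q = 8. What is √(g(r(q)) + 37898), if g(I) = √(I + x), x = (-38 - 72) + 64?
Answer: √(37898 + 2*I*√11) ≈ 194.67 + 0.017*I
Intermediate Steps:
x = -46 (x = -110 + 64 = -46)
r(T) = -6 + T (r(T) = T - 6 = -6 + T)
g(I) = √(-46 + I) (g(I) = √(I - 46) = √(-46 + I))
√(g(r(q)) + 37898) = √(√(-46 + (-6 + 8)) + 37898) = √(√(-46 + 2) + 37898) = √(√(-44) + 37898) = √(2*I*√11 + 37898) = √(37898 + 2*I*√11)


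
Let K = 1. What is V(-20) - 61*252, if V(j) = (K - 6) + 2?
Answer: -15375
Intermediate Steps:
V(j) = -3 (V(j) = (1 - 6) + 2 = -5 + 2 = -3)
V(-20) - 61*252 = -3 - 61*252 = -3 - 15372 = -15375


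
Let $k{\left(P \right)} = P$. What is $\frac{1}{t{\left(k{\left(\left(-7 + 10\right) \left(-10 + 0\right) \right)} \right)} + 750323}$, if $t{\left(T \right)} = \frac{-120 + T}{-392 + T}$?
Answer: $\frac{211}{158318228} \approx 1.3328 \cdot 10^{-6}$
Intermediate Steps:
$t{\left(T \right)} = \frac{-120 + T}{-392 + T}$
$\frac{1}{t{\left(k{\left(\left(-7 + 10\right) \left(-10 + 0\right) \right)} \right)} + 750323} = \frac{1}{\frac{-120 + \left(-7 + 10\right) \left(-10 + 0\right)}{-392 + \left(-7 + 10\right) \left(-10 + 0\right)} + 750323} = \frac{1}{\frac{-120 + 3 \left(-10\right)}{-392 + 3 \left(-10\right)} + 750323} = \frac{1}{\frac{-120 - 30}{-392 - 30} + 750323} = \frac{1}{\frac{1}{-422} \left(-150\right) + 750323} = \frac{1}{\left(- \frac{1}{422}\right) \left(-150\right) + 750323} = \frac{1}{\frac{75}{211} + 750323} = \frac{1}{\frac{158318228}{211}} = \frac{211}{158318228}$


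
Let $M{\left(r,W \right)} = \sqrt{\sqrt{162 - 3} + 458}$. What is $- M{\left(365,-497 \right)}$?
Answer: $- \sqrt{458 + \sqrt{159}} \approx -21.694$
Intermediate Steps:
$M{\left(r,W \right)} = \sqrt{458 + \sqrt{159}}$ ($M{\left(r,W \right)} = \sqrt{\sqrt{159} + 458} = \sqrt{458 + \sqrt{159}}$)
$- M{\left(365,-497 \right)} = - \sqrt{458 + \sqrt{159}}$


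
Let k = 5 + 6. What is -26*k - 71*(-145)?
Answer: 10009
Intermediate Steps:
k = 11
-26*k - 71*(-145) = -26*11 - 71*(-145) = -286 + 10295 = 10009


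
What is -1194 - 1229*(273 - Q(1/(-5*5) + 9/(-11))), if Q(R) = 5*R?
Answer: -18809149/55 ≈ -3.4198e+5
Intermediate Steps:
-1194 - 1229*(273 - Q(1/(-5*5) + 9/(-11))) = -1194 - 1229*(273 - 5*(1/(-5*5) + 9/(-11))) = -1194 - 1229*(273 - 5*(-⅕*⅕ + 9*(-1/11))) = -1194 - 1229*(273 - 5*(-1/25 - 9/11)) = -1194 - 1229*(273 - 5*(-236)/275) = -1194 - 1229*(273 - 1*(-236/55)) = -1194 - 1229*(273 + 236/55) = -1194 - 1229*15251/55 = -1194 - 18743479/55 = -18809149/55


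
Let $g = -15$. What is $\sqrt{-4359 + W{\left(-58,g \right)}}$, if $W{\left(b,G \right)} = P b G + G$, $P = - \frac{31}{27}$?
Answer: $\frac{2 i \sqrt{12089}}{3} \approx 73.3 i$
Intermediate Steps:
$P = - \frac{31}{27}$ ($P = \left(-31\right) \frac{1}{27} = - \frac{31}{27} \approx -1.1481$)
$W{\left(b,G \right)} = G - \frac{31 G b}{27}$ ($W{\left(b,G \right)} = - \frac{31 b}{27} G + G = - \frac{31 G b}{27} + G = G - \frac{31 G b}{27}$)
$\sqrt{-4359 + W{\left(-58,g \right)}} = \sqrt{-4359 + \frac{1}{27} \left(-15\right) \left(27 - -1798\right)} = \sqrt{-4359 + \frac{1}{27} \left(-15\right) \left(27 + 1798\right)} = \sqrt{-4359 + \frac{1}{27} \left(-15\right) 1825} = \sqrt{-4359 - \frac{9125}{9}} = \sqrt{- \frac{48356}{9}} = \frac{2 i \sqrt{12089}}{3}$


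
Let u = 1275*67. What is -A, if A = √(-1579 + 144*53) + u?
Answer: -85425 - √6053 ≈ -85503.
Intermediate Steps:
u = 85425
A = 85425 + √6053 (A = √(-1579 + 144*53) + 85425 = √(-1579 + 7632) + 85425 = √6053 + 85425 = 85425 + √6053 ≈ 85503.)
-A = -(85425 + √6053) = -85425 - √6053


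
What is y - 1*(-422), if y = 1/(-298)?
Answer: 125755/298 ≈ 422.00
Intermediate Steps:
y = -1/298 ≈ -0.0033557
y - 1*(-422) = -1/298 - 1*(-422) = -1/298 + 422 = 125755/298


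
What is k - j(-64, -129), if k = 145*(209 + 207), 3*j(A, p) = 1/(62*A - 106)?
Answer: 737231041/12222 ≈ 60320.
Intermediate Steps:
j(A, p) = 1/(3*(-106 + 62*A)) (j(A, p) = 1/(3*(62*A - 106)) = 1/(3*(-106 + 62*A)))
k = 60320 (k = 145*416 = 60320)
k - j(-64, -129) = 60320 - 1/(6*(-53 + 31*(-64))) = 60320 - 1/(6*(-53 - 1984)) = 60320 - 1/(6*(-2037)) = 60320 - (-1)/(6*2037) = 60320 - 1*(-1/12222) = 60320 + 1/12222 = 737231041/12222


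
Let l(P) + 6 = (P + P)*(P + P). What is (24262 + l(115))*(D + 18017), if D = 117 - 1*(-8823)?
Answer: 2079894292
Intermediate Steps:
l(P) = -6 + 4*P² (l(P) = -6 + (P + P)*(P + P) = -6 + (2*P)*(2*P) = -6 + 4*P²)
D = 8940 (D = 117 + 8823 = 8940)
(24262 + l(115))*(D + 18017) = (24262 + (-6 + 4*115²))*(8940 + 18017) = (24262 + (-6 + 4*13225))*26957 = (24262 + (-6 + 52900))*26957 = (24262 + 52894)*26957 = 77156*26957 = 2079894292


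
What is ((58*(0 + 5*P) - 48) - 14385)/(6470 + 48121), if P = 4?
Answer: -13273/54591 ≈ -0.24314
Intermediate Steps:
((58*(0 + 5*P) - 48) - 14385)/(6470 + 48121) = ((58*(0 + 5*4) - 48) - 14385)/(6470 + 48121) = ((58*(0 + 20) - 48) - 14385)/54591 = ((58*20 - 48) - 14385)*(1/54591) = ((1160 - 48) - 14385)*(1/54591) = (1112 - 14385)*(1/54591) = -13273*1/54591 = -13273/54591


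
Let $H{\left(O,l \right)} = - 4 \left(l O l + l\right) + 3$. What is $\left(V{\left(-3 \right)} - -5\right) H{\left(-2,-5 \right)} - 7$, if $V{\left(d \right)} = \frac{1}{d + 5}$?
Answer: $\frac{2439}{2} \approx 1219.5$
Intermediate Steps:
$V{\left(d \right)} = \frac{1}{5 + d}$
$H{\left(O,l \right)} = 3 - 4 l - 4 O l^{2}$ ($H{\left(O,l \right)} = - 4 \left(O l l + l\right) + 3 = - 4 \left(O l^{2} + l\right) + 3 = - 4 \left(l + O l^{2}\right) + 3 = \left(- 4 l - 4 O l^{2}\right) + 3 = 3 - 4 l - 4 O l^{2}$)
$\left(V{\left(-3 \right)} - -5\right) H{\left(-2,-5 \right)} - 7 = \left(\frac{1}{5 - 3} - -5\right) \left(3 - -20 - - 8 \left(-5\right)^{2}\right) - 7 = \left(\frac{1}{2} + 5\right) \left(3 + 20 - \left(-8\right) 25\right) - 7 = \left(\frac{1}{2} + 5\right) \left(3 + 20 + 200\right) - 7 = \frac{11}{2} \cdot 223 - 7 = \frac{2453}{2} - 7 = \frac{2439}{2}$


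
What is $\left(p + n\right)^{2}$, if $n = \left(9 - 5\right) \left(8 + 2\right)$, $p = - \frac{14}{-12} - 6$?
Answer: $\frac{44521}{36} \approx 1236.7$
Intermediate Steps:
$p = - \frac{29}{6}$ ($p = \left(-14\right) \left(- \frac{1}{12}\right) - 6 = \frac{7}{6} - 6 = - \frac{29}{6} \approx -4.8333$)
$n = 40$ ($n = 4 \cdot 10 = 40$)
$\left(p + n\right)^{2} = \left(- \frac{29}{6} + 40\right)^{2} = \left(\frac{211}{6}\right)^{2} = \frac{44521}{36}$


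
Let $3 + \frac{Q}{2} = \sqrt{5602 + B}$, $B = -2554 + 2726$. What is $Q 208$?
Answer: $-1248 + 416 \sqrt{5774} \approx 30363.0$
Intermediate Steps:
$B = 172$
$Q = -6 + 2 \sqrt{5774}$ ($Q = -6 + 2 \sqrt{5602 + 172} = -6 + 2 \sqrt{5774} \approx 145.97$)
$Q 208 = \left(-6 + 2 \sqrt{5774}\right) 208 = -1248 + 416 \sqrt{5774}$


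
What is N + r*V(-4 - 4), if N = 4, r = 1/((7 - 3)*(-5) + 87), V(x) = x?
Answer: 260/67 ≈ 3.8806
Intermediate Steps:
r = 1/67 (r = 1/(4*(-5) + 87) = 1/(-20 + 87) = 1/67 ≈ 0.014925)
N + r*V(-4 - 4) = 4 + (-4 - 4)/67 = 4 + (1/67)*(-8) = 4 - 8/67 = 260/67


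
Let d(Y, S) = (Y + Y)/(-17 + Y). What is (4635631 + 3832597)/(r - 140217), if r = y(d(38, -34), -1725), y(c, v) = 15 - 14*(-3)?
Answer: -2117057/35040 ≈ -60.418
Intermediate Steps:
d(Y, S) = 2*Y/(-17 + Y) (d(Y, S) = (2*Y)/(-17 + Y) = 2*Y/(-17 + Y))
y(c, v) = 57 (y(c, v) = 15 + 42 = 57)
r = 57
(4635631 + 3832597)/(r - 140217) = (4635631 + 3832597)/(57 - 140217) = 8468228/(-140160) = 8468228*(-1/140160) = -2117057/35040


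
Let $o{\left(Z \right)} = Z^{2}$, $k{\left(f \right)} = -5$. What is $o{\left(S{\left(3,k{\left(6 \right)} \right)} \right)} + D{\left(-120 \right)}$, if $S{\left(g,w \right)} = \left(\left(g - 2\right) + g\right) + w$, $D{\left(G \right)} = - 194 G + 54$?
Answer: $23335$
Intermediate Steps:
$D{\left(G \right)} = 54 - 194 G$
$S{\left(g,w \right)} = -2 + w + 2 g$ ($S{\left(g,w \right)} = \left(\left(-2 + g\right) + g\right) + w = \left(-2 + 2 g\right) + w = -2 + w + 2 g$)
$o{\left(S{\left(3,k{\left(6 \right)} \right)} \right)} + D{\left(-120 \right)} = \left(-2 - 5 + 2 \cdot 3\right)^{2} + \left(54 - -23280\right) = \left(-2 - 5 + 6\right)^{2} + \left(54 + 23280\right) = \left(-1\right)^{2} + 23334 = 1 + 23334 = 23335$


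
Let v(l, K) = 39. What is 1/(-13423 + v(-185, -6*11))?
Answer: -1/13384 ≈ -7.4716e-5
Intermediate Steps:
1/(-13423 + v(-185, -6*11)) = 1/(-13423 + 39) = 1/(-13384) = -1/13384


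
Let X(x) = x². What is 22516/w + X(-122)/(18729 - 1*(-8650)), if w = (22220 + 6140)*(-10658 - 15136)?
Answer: 2721823766249/5007056735340 ≈ 0.54360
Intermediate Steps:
w = -731517840 (w = 28360*(-25794) = -731517840)
22516/w + X(-122)/(18729 - 1*(-8650)) = 22516/(-731517840) + (-122)²/(18729 - 1*(-8650)) = 22516*(-1/731517840) + 14884/(18729 + 8650) = -5629/182879460 + 14884/27379 = 2721823766249/5007056735340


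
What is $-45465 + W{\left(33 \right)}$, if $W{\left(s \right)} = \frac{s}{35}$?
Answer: $- \frac{1591242}{35} \approx -45464.0$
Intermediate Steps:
$W{\left(s \right)} = \frac{s}{35}$ ($W{\left(s \right)} = s \frac{1}{35} = \frac{s}{35}$)
$-45465 + W{\left(33 \right)} = -45465 + \frac{1}{35} \cdot 33 = -45465 + \frac{33}{35} = - \frac{1591242}{35}$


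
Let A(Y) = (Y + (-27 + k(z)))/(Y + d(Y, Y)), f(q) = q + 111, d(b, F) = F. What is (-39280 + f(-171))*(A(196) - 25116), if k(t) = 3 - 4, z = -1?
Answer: 988046580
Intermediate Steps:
k(t) = -1
f(q) = 111 + q
A(Y) = (-28 + Y)/(2*Y) (A(Y) = (Y + (-27 - 1))/(Y + Y) = (Y - 28)/((2*Y)) = (-28 + Y)*(1/(2*Y)) = (-28 + Y)/(2*Y))
(-39280 + f(-171))*(A(196) - 25116) = (-39280 + (111 - 171))*((1/2)*(-28 + 196)/196 - 25116) = (-39280 - 60)*((1/2)*(1/196)*168 - 25116) = -39340*(3/7 - 25116) = -39340*(-175809/7) = 988046580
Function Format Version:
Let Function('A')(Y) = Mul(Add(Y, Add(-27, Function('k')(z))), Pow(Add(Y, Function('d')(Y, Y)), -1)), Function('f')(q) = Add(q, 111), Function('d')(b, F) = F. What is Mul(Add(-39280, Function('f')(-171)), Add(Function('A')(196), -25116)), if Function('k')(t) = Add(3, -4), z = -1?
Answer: 988046580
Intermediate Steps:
Function('k')(t) = -1
Function('f')(q) = Add(111, q)
Function('A')(Y) = Mul(Rational(1, 2), Pow(Y, -1), Add(-28, Y)) (Function('A')(Y) = Mul(Add(Y, Add(-27, -1)), Pow(Add(Y, Y), -1)) = Mul(Add(Y, -28), Pow(Mul(2, Y), -1)) = Mul(Add(-28, Y), Mul(Rational(1, 2), Pow(Y, -1))) = Mul(Rational(1, 2), Pow(Y, -1), Add(-28, Y)))
Mul(Add(-39280, Function('f')(-171)), Add(Function('A')(196), -25116)) = Mul(Add(-39280, Add(111, -171)), Add(Mul(Rational(1, 2), Pow(196, -1), Add(-28, 196)), -25116)) = Mul(Add(-39280, -60), Add(Mul(Rational(1, 2), Rational(1, 196), 168), -25116)) = Mul(-39340, Add(Rational(3, 7), -25116)) = Mul(-39340, Rational(-175809, 7)) = 988046580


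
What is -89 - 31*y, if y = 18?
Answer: -647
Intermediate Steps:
-89 - 31*y = -89 - 31*18 = -89 - 558 = -647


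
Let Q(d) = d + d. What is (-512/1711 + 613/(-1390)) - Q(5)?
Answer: -25543423/2378290 ≈ -10.740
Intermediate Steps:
Q(d) = 2*d
(-512/1711 + 613/(-1390)) - Q(5) = (-512/1711 + 613/(-1390)) - 2*5 = (-512*1/1711 + 613*(-1/1390)) - 1*10 = (-512/1711 - 613/1390) - 10 = -1760523/2378290 - 10 = -25543423/2378290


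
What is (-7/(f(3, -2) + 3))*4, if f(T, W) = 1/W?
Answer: -56/5 ≈ -11.200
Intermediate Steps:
(-7/(f(3, -2) + 3))*4 = (-7/(1/(-2) + 3))*4 = (-7/(-½ + 3))*4 = (-7/(5/2))*4 = ((⅖)*(-7))*4 = -14/5*4 = -56/5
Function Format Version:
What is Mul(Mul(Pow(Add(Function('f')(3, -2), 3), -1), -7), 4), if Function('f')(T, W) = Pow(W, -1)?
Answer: Rational(-56, 5) ≈ -11.200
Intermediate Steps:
Mul(Mul(Pow(Add(Function('f')(3, -2), 3), -1), -7), 4) = Mul(Mul(Pow(Add(Pow(-2, -1), 3), -1), -7), 4) = Mul(Mul(Pow(Add(Rational(-1, 2), 3), -1), -7), 4) = Mul(Mul(Pow(Rational(5, 2), -1), -7), 4) = Mul(Mul(Rational(2, 5), -7), 4) = Mul(Rational(-14, 5), 4) = Rational(-56, 5)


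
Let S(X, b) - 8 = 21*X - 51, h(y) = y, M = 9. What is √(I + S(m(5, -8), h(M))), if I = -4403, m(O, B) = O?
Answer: I*√4341 ≈ 65.886*I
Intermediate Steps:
S(X, b) = -43 + 21*X (S(X, b) = 8 + (21*X - 51) = 8 + (-51 + 21*X) = -43 + 21*X)
√(I + S(m(5, -8), h(M))) = √(-4403 + (-43 + 21*5)) = √(-4403 + (-43 + 105)) = √(-4403 + 62) = √(-4341) = I*√4341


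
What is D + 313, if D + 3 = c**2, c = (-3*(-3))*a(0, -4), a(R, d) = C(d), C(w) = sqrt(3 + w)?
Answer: 229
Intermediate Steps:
a(R, d) = sqrt(3 + d)
c = 9*I (c = (-3*(-3))*sqrt(3 - 4) = 9*sqrt(-1) = 9*I ≈ 9.0*I)
D = -84 (D = -3 + (9*I)**2 = -3 - 81 = -84)
D + 313 = -84 + 313 = 229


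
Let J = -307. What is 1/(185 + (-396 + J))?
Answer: -1/518 ≈ -0.0019305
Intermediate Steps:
1/(185 + (-396 + J)) = 1/(185 + (-396 - 307)) = 1/(185 - 703) = 1/(-518) = -1/518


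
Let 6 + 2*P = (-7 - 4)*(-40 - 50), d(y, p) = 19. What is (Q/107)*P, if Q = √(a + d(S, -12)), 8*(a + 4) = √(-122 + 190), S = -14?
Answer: 246*√(60 + √17)/107 ≈ 18.410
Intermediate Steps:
a = -4 + √17/4 (a = -4 + √(-122 + 190)/8 = -4 + √68/8 = -4 + (2*√17)/8 = -4 + √17/4 ≈ -2.9692)
Q = √(15 + √17/4) (Q = √((-4 + √17/4) + 19) = √(15 + √17/4) ≈ 4.0038)
P = 492 (P = -3 + ((-7 - 4)*(-40 - 50))/2 = -3 + (-11*(-90))/2 = -3 + (½)*990 = -3 + 495 = 492)
(Q/107)*P = ((√(60 + √17)/2)/107)*492 = ((√(60 + √17)/2)*(1/107))*492 = (√(60 + √17)/214)*492 = 246*√(60 + √17)/107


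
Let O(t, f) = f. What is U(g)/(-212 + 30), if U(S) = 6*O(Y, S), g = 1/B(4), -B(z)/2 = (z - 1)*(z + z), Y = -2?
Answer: 1/1456 ≈ 0.00068681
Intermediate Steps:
B(z) = -4*z*(-1 + z) (B(z) = -2*(z - 1)*(z + z) = -2*(-1 + z)*2*z = -4*z*(-1 + z))
g = -1/48 (g = 1/(4*4*(1 - 1*4)) = 1/(4*4*(1 - 4)) = 1/(4*4*(-3)) = 1/(-48) = -1/48 ≈ -0.020833)
U(S) = 6*S
U(g)/(-212 + 30) = (6*(-1/48))/(-212 + 30) = -⅛/(-182) = -1/182*(-⅛) = 1/1456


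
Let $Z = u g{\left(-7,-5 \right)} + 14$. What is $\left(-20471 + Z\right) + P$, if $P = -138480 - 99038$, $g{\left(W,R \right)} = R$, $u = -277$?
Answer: $-256590$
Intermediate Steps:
$Z = 1399$ ($Z = \left(-277\right) \left(-5\right) + 14 = 1385 + 14 = 1399$)
$P = -237518$
$\left(-20471 + Z\right) + P = \left(-20471 + 1399\right) - 237518 = -19072 - 237518 = -256590$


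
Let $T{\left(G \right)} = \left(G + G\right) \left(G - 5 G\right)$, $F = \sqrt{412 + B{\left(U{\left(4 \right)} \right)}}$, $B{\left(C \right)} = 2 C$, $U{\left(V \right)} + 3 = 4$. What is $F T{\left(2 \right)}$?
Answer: $- 96 \sqrt{46} \approx -651.1$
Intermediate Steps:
$U{\left(V \right)} = 1$ ($U{\left(V \right)} = -3 + 4 = 1$)
$F = 3 \sqrt{46}$ ($F = \sqrt{412 + 2 \cdot 1} = \sqrt{412 + 2} = \sqrt{414} = 3 \sqrt{46} \approx 20.347$)
$T{\left(G \right)} = - 8 G^{2}$ ($T{\left(G \right)} = 2 G \left(- 4 G\right) = - 8 G^{2}$)
$F T{\left(2 \right)} = 3 \sqrt{46} \left(- 8 \cdot 2^{2}\right) = 3 \sqrt{46} \left(\left(-8\right) 4\right) = 3 \sqrt{46} \left(-32\right) = - 96 \sqrt{46}$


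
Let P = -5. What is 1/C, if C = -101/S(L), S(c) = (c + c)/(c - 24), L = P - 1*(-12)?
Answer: 14/1717 ≈ 0.0081538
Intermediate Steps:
L = 7 (L = -5 - 1*(-12) = -5 + 12 = 7)
S(c) = 2*c/(-24 + c) (S(c) = (2*c)/(-24 + c) = 2*c/(-24 + c))
C = 1717/14 (C = -101/(2*7/(-24 + 7)) = -101/(2*7/(-17)) = -101/(2*7*(-1/17)) = -101/(-14/17) = -101*(-17/14) = 1717/14 ≈ 122.64)
1/C = 1/(1717/14) = 14/1717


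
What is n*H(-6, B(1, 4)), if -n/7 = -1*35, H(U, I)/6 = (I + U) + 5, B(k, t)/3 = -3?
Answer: -14700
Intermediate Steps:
B(k, t) = -9 (B(k, t) = 3*(-3) = -9)
H(U, I) = 30 + 6*I + 6*U (H(U, I) = 6*((I + U) + 5) = 6*(5 + I + U) = 30 + 6*I + 6*U)
n = 245 (n = -(-7)*35 = -7*(-35) = 245)
n*H(-6, B(1, 4)) = 245*(30 + 6*(-9) + 6*(-6)) = 245*(30 - 54 - 36) = 245*(-60) = -14700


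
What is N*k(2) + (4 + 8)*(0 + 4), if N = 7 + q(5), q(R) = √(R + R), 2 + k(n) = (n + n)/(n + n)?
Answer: 41 - √10 ≈ 37.838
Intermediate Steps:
k(n) = -1 (k(n) = -2 + (n + n)/(n + n) = -2 + (2*n)/((2*n)) = -2 + (2*n)*(1/(2*n)) = -2 + 1 = -1)
q(R) = √2*√R (q(R) = √(2*R) = √2*√R)
N = 7 + √10 (N = 7 + √2*√5 = 7 + √10 ≈ 10.162)
N*k(2) + (4 + 8)*(0 + 4) = (7 + √10)*(-1) + (4 + 8)*(0 + 4) = (-7 - √10) + 12*4 = (-7 - √10) + 48 = 41 - √10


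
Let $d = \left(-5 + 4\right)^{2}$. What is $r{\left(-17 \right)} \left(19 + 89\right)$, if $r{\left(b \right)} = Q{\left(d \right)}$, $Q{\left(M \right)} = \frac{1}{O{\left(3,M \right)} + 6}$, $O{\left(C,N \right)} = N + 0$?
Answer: $\frac{108}{7} \approx 15.429$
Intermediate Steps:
$O{\left(C,N \right)} = N$
$d = 1$ ($d = \left(-1\right)^{2} = 1$)
$Q{\left(M \right)} = \frac{1}{6 + M}$ ($Q{\left(M \right)} = \frac{1}{M + 6} = \frac{1}{6 + M}$)
$r{\left(b \right)} = \frac{1}{7}$ ($r{\left(b \right)} = \frac{1}{6 + 1} = \frac{1}{7}$)
$r{\left(-17 \right)} \left(19 + 89\right) = \frac{19 + 89}{7} = \frac{1}{7} \cdot 108 = \frac{108}{7}$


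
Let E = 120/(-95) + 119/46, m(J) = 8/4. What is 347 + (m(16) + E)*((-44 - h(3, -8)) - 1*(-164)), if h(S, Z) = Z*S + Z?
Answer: 19601/23 ≈ 852.22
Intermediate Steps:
m(J) = 2 (m(J) = 8*(¼) = 2)
h(S, Z) = Z + S*Z (h(S, Z) = S*Z + Z = Z + S*Z)
E = 1157/874 (E = 120*(-1/95) + 119*(1/46) = -24/19 + 119/46 = 1157/874 ≈ 1.3238)
347 + (m(16) + E)*((-44 - h(3, -8)) - 1*(-164)) = 347 + (2 + 1157/874)*((-44 - (-8)*(1 + 3)) - 1*(-164)) = 347 + 2905*((-44 - (-8)*4) + 164)/874 = 347 + 2905*((-44 - 1*(-32)) + 164)/874 = 347 + 2905*((-44 + 32) + 164)/874 = 347 + 2905*(-12 + 164)/874 = 347 + (2905/874)*152 = 347 + 11620/23 = 19601/23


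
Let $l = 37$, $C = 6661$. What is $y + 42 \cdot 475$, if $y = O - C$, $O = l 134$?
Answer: $18247$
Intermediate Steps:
$O = 4958$ ($O = 37 \cdot 134 = 4958$)
$y = -1703$ ($y = 4958 - 6661 = -1703$)
$y + 42 \cdot 475 = -1703 + 42 \cdot 475 = -1703 + 19950 = 18247$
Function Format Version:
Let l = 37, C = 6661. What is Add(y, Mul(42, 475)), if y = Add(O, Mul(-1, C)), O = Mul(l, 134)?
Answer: 18247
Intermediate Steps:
O = 4958 (O = Mul(37, 134) = 4958)
y = -1703 (y = Add(4958, Mul(-1, 6661)) = Add(4958, -6661) = -1703)
Add(y, Mul(42, 475)) = Add(-1703, Mul(42, 475)) = Add(-1703, 19950) = 18247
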